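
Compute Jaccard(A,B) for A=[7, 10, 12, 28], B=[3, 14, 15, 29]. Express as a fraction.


A intersect B = []
|A intersect B| = 0
A union B = [3, 7, 10, 12, 14, 15, 28, 29]
|A union B| = 8
Jaccard = 0/8 = 0

0


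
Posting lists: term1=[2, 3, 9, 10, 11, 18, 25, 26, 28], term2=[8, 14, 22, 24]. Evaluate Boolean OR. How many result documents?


Boolean OR: find union of posting lists
term1 docs: [2, 3, 9, 10, 11, 18, 25, 26, 28]
term2 docs: [8, 14, 22, 24]
Union: [2, 3, 8, 9, 10, 11, 14, 18, 22, 24, 25, 26, 28]
|union| = 13

13


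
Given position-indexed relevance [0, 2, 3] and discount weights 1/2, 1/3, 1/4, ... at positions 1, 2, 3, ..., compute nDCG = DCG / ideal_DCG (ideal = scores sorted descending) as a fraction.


Position discount weights w_i = 1/(i+1) for i=1..3:
Weights = [1/2, 1/3, 1/4]
Actual relevance: [0, 2, 3]
DCG = 0/2 + 2/3 + 3/4 = 17/12
Ideal relevance (sorted desc): [3, 2, 0]
Ideal DCG = 3/2 + 2/3 + 0/4 = 13/6
nDCG = DCG / ideal_DCG = 17/12 / 13/6 = 17/26

17/26


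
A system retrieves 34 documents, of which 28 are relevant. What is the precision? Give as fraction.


Precision = relevant_retrieved / total_retrieved
= 28 / 34
= 28 / (28 + 6)
= 14/17

14/17


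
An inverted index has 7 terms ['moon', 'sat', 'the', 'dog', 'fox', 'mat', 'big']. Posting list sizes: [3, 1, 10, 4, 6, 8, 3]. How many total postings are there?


Summing posting list sizes:
'moon': 3 postings
'sat': 1 postings
'the': 10 postings
'dog': 4 postings
'fox': 6 postings
'mat': 8 postings
'big': 3 postings
Total = 3 + 1 + 10 + 4 + 6 + 8 + 3 = 35

35


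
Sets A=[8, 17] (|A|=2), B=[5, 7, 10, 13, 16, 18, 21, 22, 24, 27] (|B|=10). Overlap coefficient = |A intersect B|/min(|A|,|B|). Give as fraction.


A intersect B = []
|A intersect B| = 0
min(|A|, |B|) = min(2, 10) = 2
Overlap = 0 / 2 = 0

0


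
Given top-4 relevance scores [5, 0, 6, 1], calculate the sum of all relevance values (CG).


Cumulative Gain = sum of relevance scores
Position 1: rel=5, running sum=5
Position 2: rel=0, running sum=5
Position 3: rel=6, running sum=11
Position 4: rel=1, running sum=12
CG = 12

12


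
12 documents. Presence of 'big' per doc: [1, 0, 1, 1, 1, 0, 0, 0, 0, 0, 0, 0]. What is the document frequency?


Checking each document for 'big':
Doc 1: present
Doc 2: absent
Doc 3: present
Doc 4: present
Doc 5: present
Doc 6: absent
Doc 7: absent
Doc 8: absent
Doc 9: absent
Doc 10: absent
Doc 11: absent
Doc 12: absent
df = sum of presences = 1 + 0 + 1 + 1 + 1 + 0 + 0 + 0 + 0 + 0 + 0 + 0 = 4

4


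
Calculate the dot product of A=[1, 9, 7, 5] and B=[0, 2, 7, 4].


Dot product = sum of element-wise products
A[0]*B[0] = 1*0 = 0
A[1]*B[1] = 9*2 = 18
A[2]*B[2] = 7*7 = 49
A[3]*B[3] = 5*4 = 20
Sum = 0 + 18 + 49 + 20 = 87

87


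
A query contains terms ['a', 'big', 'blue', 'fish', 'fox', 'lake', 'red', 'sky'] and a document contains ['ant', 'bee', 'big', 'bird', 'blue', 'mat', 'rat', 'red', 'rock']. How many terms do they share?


Query terms: ['a', 'big', 'blue', 'fish', 'fox', 'lake', 'red', 'sky']
Document terms: ['ant', 'bee', 'big', 'bird', 'blue', 'mat', 'rat', 'red', 'rock']
Common terms: ['big', 'blue', 'red']
Overlap count = 3

3


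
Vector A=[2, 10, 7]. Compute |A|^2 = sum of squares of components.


|A|^2 = sum of squared components
A[0]^2 = 2^2 = 4
A[1]^2 = 10^2 = 100
A[2]^2 = 7^2 = 49
Sum = 4 + 100 + 49 = 153

153


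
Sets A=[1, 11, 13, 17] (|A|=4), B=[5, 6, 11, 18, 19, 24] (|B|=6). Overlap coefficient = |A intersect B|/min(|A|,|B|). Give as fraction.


A intersect B = [11]
|A intersect B| = 1
min(|A|, |B|) = min(4, 6) = 4
Overlap = 1 / 4 = 1/4

1/4


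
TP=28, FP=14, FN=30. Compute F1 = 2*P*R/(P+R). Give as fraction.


F1 = 2 * P * R / (P + R)
P = TP/(TP+FP) = 28/42 = 2/3
R = TP/(TP+FN) = 28/58 = 14/29
2 * P * R = 2 * 2/3 * 14/29 = 56/87
P + R = 2/3 + 14/29 = 100/87
F1 = 56/87 / 100/87 = 14/25

14/25


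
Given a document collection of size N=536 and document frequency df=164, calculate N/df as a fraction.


IDF ratio = N / df
= 536 / 164
= 134/41

134/41


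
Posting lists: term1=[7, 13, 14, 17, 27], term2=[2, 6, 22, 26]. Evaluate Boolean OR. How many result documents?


Boolean OR: find union of posting lists
term1 docs: [7, 13, 14, 17, 27]
term2 docs: [2, 6, 22, 26]
Union: [2, 6, 7, 13, 14, 17, 22, 26, 27]
|union| = 9

9


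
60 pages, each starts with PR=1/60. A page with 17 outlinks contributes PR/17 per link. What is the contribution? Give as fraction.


Initial PR = 1/60 = 1/60
Outlinks = 17
Contribution per link = PR / outlinks
= 1/60 / 17
= 1/1020

1/1020


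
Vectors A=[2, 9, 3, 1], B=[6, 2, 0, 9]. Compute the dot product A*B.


Dot product = sum of element-wise products
A[0]*B[0] = 2*6 = 12
A[1]*B[1] = 9*2 = 18
A[2]*B[2] = 3*0 = 0
A[3]*B[3] = 1*9 = 9
Sum = 12 + 18 + 0 + 9 = 39

39


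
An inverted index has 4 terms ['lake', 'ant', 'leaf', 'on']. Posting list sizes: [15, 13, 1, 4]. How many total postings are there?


Summing posting list sizes:
'lake': 15 postings
'ant': 13 postings
'leaf': 1 postings
'on': 4 postings
Total = 15 + 13 + 1 + 4 = 33

33


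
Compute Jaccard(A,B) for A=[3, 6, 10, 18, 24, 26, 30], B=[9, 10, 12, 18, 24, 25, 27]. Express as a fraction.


A intersect B = [10, 18, 24]
|A intersect B| = 3
A union B = [3, 6, 9, 10, 12, 18, 24, 25, 26, 27, 30]
|A union B| = 11
Jaccard = 3/11 = 3/11

3/11


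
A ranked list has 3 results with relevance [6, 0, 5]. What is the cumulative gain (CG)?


Cumulative Gain = sum of relevance scores
Position 1: rel=6, running sum=6
Position 2: rel=0, running sum=6
Position 3: rel=5, running sum=11
CG = 11

11


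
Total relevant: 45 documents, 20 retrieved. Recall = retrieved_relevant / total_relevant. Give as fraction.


Recall = retrieved_relevant / total_relevant
= 20 / 45
= 20 / (20 + 25)
= 4/9

4/9


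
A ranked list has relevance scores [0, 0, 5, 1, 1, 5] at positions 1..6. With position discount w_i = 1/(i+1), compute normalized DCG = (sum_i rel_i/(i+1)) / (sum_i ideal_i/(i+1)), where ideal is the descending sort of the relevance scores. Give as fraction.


Position discount weights w_i = 1/(i+1) for i=1..6:
Weights = [1/2, 1/3, 1/4, 1/5, 1/6, 1/7]
Actual relevance: [0, 0, 5, 1, 1, 5]
DCG = 0/2 + 0/3 + 5/4 + 1/5 + 1/6 + 5/7 = 979/420
Ideal relevance (sorted desc): [5, 5, 1, 1, 0, 0]
Ideal DCG = 5/2 + 5/3 + 1/4 + 1/5 + 0/6 + 0/7 = 277/60
nDCG = DCG / ideal_DCG = 979/420 / 277/60 = 979/1939

979/1939


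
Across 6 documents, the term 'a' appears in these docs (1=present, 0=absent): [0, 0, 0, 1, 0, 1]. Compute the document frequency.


Checking each document for 'a':
Doc 1: absent
Doc 2: absent
Doc 3: absent
Doc 4: present
Doc 5: absent
Doc 6: present
df = sum of presences = 0 + 0 + 0 + 1 + 0 + 1 = 2

2


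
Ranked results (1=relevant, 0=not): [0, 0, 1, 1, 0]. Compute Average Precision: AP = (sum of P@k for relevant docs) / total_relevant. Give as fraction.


Computing P@k for each relevant position:
Position 1: not relevant
Position 2: not relevant
Position 3: relevant, P@3 = 1/3 = 1/3
Position 4: relevant, P@4 = 2/4 = 1/2
Position 5: not relevant
Sum of P@k = 1/3 + 1/2 = 5/6
AP = 5/6 / 2 = 5/12

5/12


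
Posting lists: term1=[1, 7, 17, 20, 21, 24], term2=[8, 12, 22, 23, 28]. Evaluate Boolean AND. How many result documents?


Boolean AND: find intersection of posting lists
term1 docs: [1, 7, 17, 20, 21, 24]
term2 docs: [8, 12, 22, 23, 28]
Intersection: []
|intersection| = 0

0


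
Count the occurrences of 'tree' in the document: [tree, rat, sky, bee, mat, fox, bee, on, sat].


Document has 9 words
Scanning for 'tree':
Found at positions: [0]
Count = 1

1


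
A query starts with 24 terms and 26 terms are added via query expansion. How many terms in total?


Original terms: 24
Expansion terms: 26
Total = 24 + 26 = 50

50


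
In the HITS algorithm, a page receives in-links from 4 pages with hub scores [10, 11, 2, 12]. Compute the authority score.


Authority = sum of hub scores of in-linkers
In-link 1: hub score = 10
In-link 2: hub score = 11
In-link 3: hub score = 2
In-link 4: hub score = 12
Authority = 10 + 11 + 2 + 12 = 35

35


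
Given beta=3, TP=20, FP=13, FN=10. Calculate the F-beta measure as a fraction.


P = TP/(TP+FP) = 20/33 = 20/33
R = TP/(TP+FN) = 20/30 = 2/3
beta^2 = 3^2 = 9
(1 + beta^2) = 10
Numerator = (1+beta^2)*P*R = 400/99
Denominator = beta^2*P + R = 60/11 + 2/3 = 202/33
F_beta = 200/303

200/303


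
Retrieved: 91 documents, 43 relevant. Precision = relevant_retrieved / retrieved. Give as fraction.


Precision = relevant_retrieved / total_retrieved
= 43 / 91
= 43 / (43 + 48)
= 43/91

43/91


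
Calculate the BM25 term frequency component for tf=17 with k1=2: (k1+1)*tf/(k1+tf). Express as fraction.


BM25 TF component = (k1+1)*tf / (k1+tf)
k1 = 2, tf = 17
Numerator = (2+1)*17 = 51
Denominator = 2 + 17 = 19
= 51/19 = 51/19

51/19


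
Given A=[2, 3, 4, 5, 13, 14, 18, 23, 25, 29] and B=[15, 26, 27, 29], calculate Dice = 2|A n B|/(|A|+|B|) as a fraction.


A intersect B = [29]
|A intersect B| = 1
|A| = 10, |B| = 4
Dice = 2*1 / (10+4)
= 2 / 14 = 1/7

1/7


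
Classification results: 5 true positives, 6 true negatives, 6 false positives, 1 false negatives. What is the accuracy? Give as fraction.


Accuracy = (TP + TN) / (TP + TN + FP + FN)
TP + TN = 5 + 6 = 11
Total = 5 + 6 + 6 + 1 = 18
Accuracy = 11 / 18 = 11/18

11/18


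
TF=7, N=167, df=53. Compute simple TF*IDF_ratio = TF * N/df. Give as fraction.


TF * (N/df)
= 7 * (167/53)
= 7 * 167/53
= 1169/53

1169/53


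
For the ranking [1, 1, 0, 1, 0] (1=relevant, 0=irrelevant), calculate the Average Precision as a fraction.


Computing P@k for each relevant position:
Position 1: relevant, P@1 = 1/1 = 1
Position 2: relevant, P@2 = 2/2 = 1
Position 3: not relevant
Position 4: relevant, P@4 = 3/4 = 3/4
Position 5: not relevant
Sum of P@k = 1 + 1 + 3/4 = 11/4
AP = 11/4 / 3 = 11/12

11/12


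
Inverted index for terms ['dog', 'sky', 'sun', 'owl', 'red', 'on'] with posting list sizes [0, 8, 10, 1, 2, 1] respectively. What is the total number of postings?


Summing posting list sizes:
'dog': 0 postings
'sky': 8 postings
'sun': 10 postings
'owl': 1 postings
'red': 2 postings
'on': 1 postings
Total = 0 + 8 + 10 + 1 + 2 + 1 = 22

22


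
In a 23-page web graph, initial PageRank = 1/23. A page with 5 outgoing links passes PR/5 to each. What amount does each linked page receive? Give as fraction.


Initial PR = 1/23 = 1/23
Outlinks = 5
Contribution per link = PR / outlinks
= 1/23 / 5
= 1/115

1/115


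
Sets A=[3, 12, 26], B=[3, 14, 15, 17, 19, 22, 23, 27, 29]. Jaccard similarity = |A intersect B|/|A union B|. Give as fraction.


A intersect B = [3]
|A intersect B| = 1
A union B = [3, 12, 14, 15, 17, 19, 22, 23, 26, 27, 29]
|A union B| = 11
Jaccard = 1/11 = 1/11

1/11


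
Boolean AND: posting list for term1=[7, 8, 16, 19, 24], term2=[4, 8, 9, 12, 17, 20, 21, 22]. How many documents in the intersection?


Boolean AND: find intersection of posting lists
term1 docs: [7, 8, 16, 19, 24]
term2 docs: [4, 8, 9, 12, 17, 20, 21, 22]
Intersection: [8]
|intersection| = 1

1


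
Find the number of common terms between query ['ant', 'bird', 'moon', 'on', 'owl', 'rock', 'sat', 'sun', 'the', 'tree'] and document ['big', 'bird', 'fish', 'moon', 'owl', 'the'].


Query terms: ['ant', 'bird', 'moon', 'on', 'owl', 'rock', 'sat', 'sun', 'the', 'tree']
Document terms: ['big', 'bird', 'fish', 'moon', 'owl', 'the']
Common terms: ['bird', 'moon', 'owl', 'the']
Overlap count = 4

4


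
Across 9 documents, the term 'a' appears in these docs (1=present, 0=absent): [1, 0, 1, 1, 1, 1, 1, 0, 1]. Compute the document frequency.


Checking each document for 'a':
Doc 1: present
Doc 2: absent
Doc 3: present
Doc 4: present
Doc 5: present
Doc 6: present
Doc 7: present
Doc 8: absent
Doc 9: present
df = sum of presences = 1 + 0 + 1 + 1 + 1 + 1 + 1 + 0 + 1 = 7

7


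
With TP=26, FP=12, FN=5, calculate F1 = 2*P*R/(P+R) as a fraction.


F1 = 2 * P * R / (P + R)
P = TP/(TP+FP) = 26/38 = 13/19
R = TP/(TP+FN) = 26/31 = 26/31
2 * P * R = 2 * 13/19 * 26/31 = 676/589
P + R = 13/19 + 26/31 = 897/589
F1 = 676/589 / 897/589 = 52/69

52/69


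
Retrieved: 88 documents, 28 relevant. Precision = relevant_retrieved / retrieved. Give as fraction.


Precision = relevant_retrieved / total_retrieved
= 28 / 88
= 28 / (28 + 60)
= 7/22

7/22


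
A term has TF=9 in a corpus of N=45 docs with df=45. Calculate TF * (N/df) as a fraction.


TF * (N/df)
= 9 * (45/45)
= 9 * 1
= 9

9


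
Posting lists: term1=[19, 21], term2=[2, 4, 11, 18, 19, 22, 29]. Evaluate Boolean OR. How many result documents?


Boolean OR: find union of posting lists
term1 docs: [19, 21]
term2 docs: [2, 4, 11, 18, 19, 22, 29]
Union: [2, 4, 11, 18, 19, 21, 22, 29]
|union| = 8

8


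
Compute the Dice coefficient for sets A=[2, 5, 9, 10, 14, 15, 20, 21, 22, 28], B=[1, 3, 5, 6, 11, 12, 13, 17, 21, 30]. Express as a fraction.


A intersect B = [5, 21]
|A intersect B| = 2
|A| = 10, |B| = 10
Dice = 2*2 / (10+10)
= 4 / 20 = 1/5

1/5


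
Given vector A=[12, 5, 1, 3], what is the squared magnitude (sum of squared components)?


|A|^2 = sum of squared components
A[0]^2 = 12^2 = 144
A[1]^2 = 5^2 = 25
A[2]^2 = 1^2 = 1
A[3]^2 = 3^2 = 9
Sum = 144 + 25 + 1 + 9 = 179

179


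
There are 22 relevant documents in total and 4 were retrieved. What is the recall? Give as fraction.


Recall = retrieved_relevant / total_relevant
= 4 / 22
= 4 / (4 + 18)
= 2/11

2/11


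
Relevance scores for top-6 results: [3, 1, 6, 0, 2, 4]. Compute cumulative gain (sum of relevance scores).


Cumulative Gain = sum of relevance scores
Position 1: rel=3, running sum=3
Position 2: rel=1, running sum=4
Position 3: rel=6, running sum=10
Position 4: rel=0, running sum=10
Position 5: rel=2, running sum=12
Position 6: rel=4, running sum=16
CG = 16

16


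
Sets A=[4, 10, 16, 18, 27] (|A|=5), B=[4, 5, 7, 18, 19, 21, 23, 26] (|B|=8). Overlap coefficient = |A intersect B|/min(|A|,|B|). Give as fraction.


A intersect B = [4, 18]
|A intersect B| = 2
min(|A|, |B|) = min(5, 8) = 5
Overlap = 2 / 5 = 2/5

2/5


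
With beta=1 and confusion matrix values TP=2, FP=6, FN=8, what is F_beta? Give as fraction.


P = TP/(TP+FP) = 2/8 = 1/4
R = TP/(TP+FN) = 2/10 = 1/5
beta^2 = 1^2 = 1
(1 + beta^2) = 2
Numerator = (1+beta^2)*P*R = 1/10
Denominator = beta^2*P + R = 1/4 + 1/5 = 9/20
F_beta = 2/9

2/9


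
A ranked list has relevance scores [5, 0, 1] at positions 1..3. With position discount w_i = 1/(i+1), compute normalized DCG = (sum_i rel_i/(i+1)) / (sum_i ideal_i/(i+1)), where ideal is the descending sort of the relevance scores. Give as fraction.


Position discount weights w_i = 1/(i+1) for i=1..3:
Weights = [1/2, 1/3, 1/4]
Actual relevance: [5, 0, 1]
DCG = 5/2 + 0/3 + 1/4 = 11/4
Ideal relevance (sorted desc): [5, 1, 0]
Ideal DCG = 5/2 + 1/3 + 0/4 = 17/6
nDCG = DCG / ideal_DCG = 11/4 / 17/6 = 33/34

33/34


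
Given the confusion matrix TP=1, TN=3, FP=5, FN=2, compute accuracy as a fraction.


Accuracy = (TP + TN) / (TP + TN + FP + FN)
TP + TN = 1 + 3 = 4
Total = 1 + 3 + 5 + 2 = 11
Accuracy = 4 / 11 = 4/11

4/11


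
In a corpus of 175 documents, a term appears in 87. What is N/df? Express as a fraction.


IDF ratio = N / df
= 175 / 87
= 175/87

175/87


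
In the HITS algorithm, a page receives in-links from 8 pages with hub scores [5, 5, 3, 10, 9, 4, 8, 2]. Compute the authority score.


Authority = sum of hub scores of in-linkers
In-link 1: hub score = 5
In-link 2: hub score = 5
In-link 3: hub score = 3
In-link 4: hub score = 10
In-link 5: hub score = 9
In-link 6: hub score = 4
In-link 7: hub score = 8
In-link 8: hub score = 2
Authority = 5 + 5 + 3 + 10 + 9 + 4 + 8 + 2 = 46

46


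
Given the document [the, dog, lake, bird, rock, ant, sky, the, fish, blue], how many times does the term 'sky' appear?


Document has 10 words
Scanning for 'sky':
Found at positions: [6]
Count = 1

1


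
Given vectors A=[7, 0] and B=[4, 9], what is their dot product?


Dot product = sum of element-wise products
A[0]*B[0] = 7*4 = 28
A[1]*B[1] = 0*9 = 0
Sum = 28 + 0 = 28

28


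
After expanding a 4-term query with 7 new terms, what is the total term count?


Original terms: 4
Expansion terms: 7
Total = 4 + 7 = 11

11


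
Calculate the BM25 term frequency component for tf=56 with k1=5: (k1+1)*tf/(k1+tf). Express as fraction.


BM25 TF component = (k1+1)*tf / (k1+tf)
k1 = 5, tf = 56
Numerator = (5+1)*56 = 336
Denominator = 5 + 56 = 61
= 336/61 = 336/61

336/61


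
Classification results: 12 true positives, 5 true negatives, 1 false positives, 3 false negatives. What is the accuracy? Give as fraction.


Accuracy = (TP + TN) / (TP + TN + FP + FN)
TP + TN = 12 + 5 = 17
Total = 12 + 5 + 1 + 3 = 21
Accuracy = 17 / 21 = 17/21

17/21


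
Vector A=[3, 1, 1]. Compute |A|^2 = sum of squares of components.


|A|^2 = sum of squared components
A[0]^2 = 3^2 = 9
A[1]^2 = 1^2 = 1
A[2]^2 = 1^2 = 1
Sum = 9 + 1 + 1 = 11

11


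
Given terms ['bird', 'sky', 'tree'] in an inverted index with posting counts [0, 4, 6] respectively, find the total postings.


Summing posting list sizes:
'bird': 0 postings
'sky': 4 postings
'tree': 6 postings
Total = 0 + 4 + 6 = 10

10


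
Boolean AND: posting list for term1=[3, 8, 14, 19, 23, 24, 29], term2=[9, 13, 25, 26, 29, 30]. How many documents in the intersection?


Boolean AND: find intersection of posting lists
term1 docs: [3, 8, 14, 19, 23, 24, 29]
term2 docs: [9, 13, 25, 26, 29, 30]
Intersection: [29]
|intersection| = 1

1


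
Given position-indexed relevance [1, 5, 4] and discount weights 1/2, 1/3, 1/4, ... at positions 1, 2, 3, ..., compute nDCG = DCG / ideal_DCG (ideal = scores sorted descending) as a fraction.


Position discount weights w_i = 1/(i+1) for i=1..3:
Weights = [1/2, 1/3, 1/4]
Actual relevance: [1, 5, 4]
DCG = 1/2 + 5/3 + 4/4 = 19/6
Ideal relevance (sorted desc): [5, 4, 1]
Ideal DCG = 5/2 + 4/3 + 1/4 = 49/12
nDCG = DCG / ideal_DCG = 19/6 / 49/12 = 38/49

38/49


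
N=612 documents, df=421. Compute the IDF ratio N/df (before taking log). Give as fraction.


IDF ratio = N / df
= 612 / 421
= 612/421

612/421


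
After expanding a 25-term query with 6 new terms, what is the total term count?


Original terms: 25
Expansion terms: 6
Total = 25 + 6 = 31

31


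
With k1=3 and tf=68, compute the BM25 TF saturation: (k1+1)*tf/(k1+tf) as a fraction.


BM25 TF component = (k1+1)*tf / (k1+tf)
k1 = 3, tf = 68
Numerator = (3+1)*68 = 272
Denominator = 3 + 68 = 71
= 272/71 = 272/71

272/71


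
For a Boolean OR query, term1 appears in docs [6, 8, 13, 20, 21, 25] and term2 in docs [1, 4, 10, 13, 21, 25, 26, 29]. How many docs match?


Boolean OR: find union of posting lists
term1 docs: [6, 8, 13, 20, 21, 25]
term2 docs: [1, 4, 10, 13, 21, 25, 26, 29]
Union: [1, 4, 6, 8, 10, 13, 20, 21, 25, 26, 29]
|union| = 11

11


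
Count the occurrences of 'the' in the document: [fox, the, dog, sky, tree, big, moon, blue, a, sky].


Document has 10 words
Scanning for 'the':
Found at positions: [1]
Count = 1

1


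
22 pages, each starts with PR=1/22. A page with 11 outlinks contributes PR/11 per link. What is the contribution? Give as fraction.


Initial PR = 1/22 = 1/22
Outlinks = 11
Contribution per link = PR / outlinks
= 1/22 / 11
= 1/242

1/242


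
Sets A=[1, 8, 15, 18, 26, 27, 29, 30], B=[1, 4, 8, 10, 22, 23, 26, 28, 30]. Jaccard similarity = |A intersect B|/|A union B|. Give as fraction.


A intersect B = [1, 8, 26, 30]
|A intersect B| = 4
A union B = [1, 4, 8, 10, 15, 18, 22, 23, 26, 27, 28, 29, 30]
|A union B| = 13
Jaccard = 4/13 = 4/13

4/13


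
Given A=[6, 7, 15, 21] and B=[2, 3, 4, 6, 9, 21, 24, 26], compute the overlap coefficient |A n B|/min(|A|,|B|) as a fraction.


A intersect B = [6, 21]
|A intersect B| = 2
min(|A|, |B|) = min(4, 8) = 4
Overlap = 2 / 4 = 1/2

1/2


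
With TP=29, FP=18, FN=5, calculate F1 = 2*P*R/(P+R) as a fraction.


F1 = 2 * P * R / (P + R)
P = TP/(TP+FP) = 29/47 = 29/47
R = TP/(TP+FN) = 29/34 = 29/34
2 * P * R = 2 * 29/47 * 29/34 = 841/799
P + R = 29/47 + 29/34 = 2349/1598
F1 = 841/799 / 2349/1598 = 58/81

58/81


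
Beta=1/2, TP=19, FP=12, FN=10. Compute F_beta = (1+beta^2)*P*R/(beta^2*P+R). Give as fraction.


P = TP/(TP+FP) = 19/31 = 19/31
R = TP/(TP+FN) = 19/29 = 19/29
beta^2 = 1/2^2 = 1/4
(1 + beta^2) = 5/4
Numerator = (1+beta^2)*P*R = 1805/3596
Denominator = beta^2*P + R = 19/124 + 19/29 = 2907/3596
F_beta = 95/153

95/153


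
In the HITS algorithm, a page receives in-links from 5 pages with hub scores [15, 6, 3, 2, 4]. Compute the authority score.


Authority = sum of hub scores of in-linkers
In-link 1: hub score = 15
In-link 2: hub score = 6
In-link 3: hub score = 3
In-link 4: hub score = 2
In-link 5: hub score = 4
Authority = 15 + 6 + 3 + 2 + 4 = 30

30


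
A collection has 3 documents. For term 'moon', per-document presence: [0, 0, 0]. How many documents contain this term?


Checking each document for 'moon':
Doc 1: absent
Doc 2: absent
Doc 3: absent
df = sum of presences = 0 + 0 + 0 = 0

0


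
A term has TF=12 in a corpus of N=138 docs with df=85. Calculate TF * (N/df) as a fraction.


TF * (N/df)
= 12 * (138/85)
= 12 * 138/85
= 1656/85

1656/85


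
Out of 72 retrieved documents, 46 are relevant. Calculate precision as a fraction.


Precision = relevant_retrieved / total_retrieved
= 46 / 72
= 46 / (46 + 26)
= 23/36

23/36


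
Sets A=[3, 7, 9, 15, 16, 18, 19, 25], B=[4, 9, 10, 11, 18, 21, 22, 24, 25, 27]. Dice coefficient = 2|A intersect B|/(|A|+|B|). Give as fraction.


A intersect B = [9, 18, 25]
|A intersect B| = 3
|A| = 8, |B| = 10
Dice = 2*3 / (8+10)
= 6 / 18 = 1/3

1/3


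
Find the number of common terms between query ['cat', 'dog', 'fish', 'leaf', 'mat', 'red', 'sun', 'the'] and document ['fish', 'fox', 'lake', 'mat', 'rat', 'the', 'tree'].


Query terms: ['cat', 'dog', 'fish', 'leaf', 'mat', 'red', 'sun', 'the']
Document terms: ['fish', 'fox', 'lake', 'mat', 'rat', 'the', 'tree']
Common terms: ['fish', 'mat', 'the']
Overlap count = 3

3


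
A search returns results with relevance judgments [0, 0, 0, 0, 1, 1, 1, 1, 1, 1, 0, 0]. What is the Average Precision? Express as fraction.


Computing P@k for each relevant position:
Position 1: not relevant
Position 2: not relevant
Position 3: not relevant
Position 4: not relevant
Position 5: relevant, P@5 = 1/5 = 1/5
Position 6: relevant, P@6 = 2/6 = 1/3
Position 7: relevant, P@7 = 3/7 = 3/7
Position 8: relevant, P@8 = 4/8 = 1/2
Position 9: relevant, P@9 = 5/9 = 5/9
Position 10: relevant, P@10 = 6/10 = 3/5
Position 11: not relevant
Position 12: not relevant
Sum of P@k = 1/5 + 1/3 + 3/7 + 1/2 + 5/9 + 3/5 = 1649/630
AP = 1649/630 / 6 = 1649/3780

1649/3780


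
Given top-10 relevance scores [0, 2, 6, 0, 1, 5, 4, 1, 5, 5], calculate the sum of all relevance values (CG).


Cumulative Gain = sum of relevance scores
Position 1: rel=0, running sum=0
Position 2: rel=2, running sum=2
Position 3: rel=6, running sum=8
Position 4: rel=0, running sum=8
Position 5: rel=1, running sum=9
Position 6: rel=5, running sum=14
Position 7: rel=4, running sum=18
Position 8: rel=1, running sum=19
Position 9: rel=5, running sum=24
Position 10: rel=5, running sum=29
CG = 29

29


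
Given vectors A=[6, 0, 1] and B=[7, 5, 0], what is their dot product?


Dot product = sum of element-wise products
A[0]*B[0] = 6*7 = 42
A[1]*B[1] = 0*5 = 0
A[2]*B[2] = 1*0 = 0
Sum = 42 + 0 + 0 = 42

42


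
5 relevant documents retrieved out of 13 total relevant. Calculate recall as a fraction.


Recall = retrieved_relevant / total_relevant
= 5 / 13
= 5 / (5 + 8)
= 5/13

5/13


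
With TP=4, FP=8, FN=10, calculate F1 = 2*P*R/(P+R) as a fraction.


F1 = 2 * P * R / (P + R)
P = TP/(TP+FP) = 4/12 = 1/3
R = TP/(TP+FN) = 4/14 = 2/7
2 * P * R = 2 * 1/3 * 2/7 = 4/21
P + R = 1/3 + 2/7 = 13/21
F1 = 4/21 / 13/21 = 4/13

4/13


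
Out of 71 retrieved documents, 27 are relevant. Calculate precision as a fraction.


Precision = relevant_retrieved / total_retrieved
= 27 / 71
= 27 / (27 + 44)
= 27/71

27/71


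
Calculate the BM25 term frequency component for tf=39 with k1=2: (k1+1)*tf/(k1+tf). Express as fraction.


BM25 TF component = (k1+1)*tf / (k1+tf)
k1 = 2, tf = 39
Numerator = (2+1)*39 = 117
Denominator = 2 + 39 = 41
= 117/41 = 117/41

117/41


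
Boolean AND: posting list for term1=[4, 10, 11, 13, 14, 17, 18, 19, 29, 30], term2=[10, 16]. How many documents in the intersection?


Boolean AND: find intersection of posting lists
term1 docs: [4, 10, 11, 13, 14, 17, 18, 19, 29, 30]
term2 docs: [10, 16]
Intersection: [10]
|intersection| = 1

1


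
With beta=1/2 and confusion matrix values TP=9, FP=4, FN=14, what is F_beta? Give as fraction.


P = TP/(TP+FP) = 9/13 = 9/13
R = TP/(TP+FN) = 9/23 = 9/23
beta^2 = 1/2^2 = 1/4
(1 + beta^2) = 5/4
Numerator = (1+beta^2)*P*R = 405/1196
Denominator = beta^2*P + R = 9/52 + 9/23 = 675/1196
F_beta = 3/5

3/5


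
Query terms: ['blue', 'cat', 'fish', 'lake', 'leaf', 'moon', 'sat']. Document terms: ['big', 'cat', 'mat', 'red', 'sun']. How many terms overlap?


Query terms: ['blue', 'cat', 'fish', 'lake', 'leaf', 'moon', 'sat']
Document terms: ['big', 'cat', 'mat', 'red', 'sun']
Common terms: ['cat']
Overlap count = 1

1


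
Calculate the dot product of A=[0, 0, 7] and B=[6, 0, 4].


Dot product = sum of element-wise products
A[0]*B[0] = 0*6 = 0
A[1]*B[1] = 0*0 = 0
A[2]*B[2] = 7*4 = 28
Sum = 0 + 0 + 28 = 28

28


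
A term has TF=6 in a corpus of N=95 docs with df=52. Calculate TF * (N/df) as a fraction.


TF * (N/df)
= 6 * (95/52)
= 6 * 95/52
= 285/26

285/26


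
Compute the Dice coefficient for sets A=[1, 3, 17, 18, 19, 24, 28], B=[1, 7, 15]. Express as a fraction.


A intersect B = [1]
|A intersect B| = 1
|A| = 7, |B| = 3
Dice = 2*1 / (7+3)
= 2 / 10 = 1/5

1/5


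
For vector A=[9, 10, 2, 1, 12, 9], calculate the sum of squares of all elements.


|A|^2 = sum of squared components
A[0]^2 = 9^2 = 81
A[1]^2 = 10^2 = 100
A[2]^2 = 2^2 = 4
A[3]^2 = 1^2 = 1
A[4]^2 = 12^2 = 144
A[5]^2 = 9^2 = 81
Sum = 81 + 100 + 4 + 1 + 144 + 81 = 411

411


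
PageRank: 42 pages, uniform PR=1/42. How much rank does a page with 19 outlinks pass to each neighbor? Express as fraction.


Initial PR = 1/42 = 1/42
Outlinks = 19
Contribution per link = PR / outlinks
= 1/42 / 19
= 1/798

1/798


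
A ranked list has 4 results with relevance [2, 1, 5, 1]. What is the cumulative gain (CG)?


Cumulative Gain = sum of relevance scores
Position 1: rel=2, running sum=2
Position 2: rel=1, running sum=3
Position 3: rel=5, running sum=8
Position 4: rel=1, running sum=9
CG = 9

9


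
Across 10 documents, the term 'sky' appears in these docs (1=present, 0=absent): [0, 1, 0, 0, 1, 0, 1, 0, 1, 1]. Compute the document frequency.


Checking each document for 'sky':
Doc 1: absent
Doc 2: present
Doc 3: absent
Doc 4: absent
Doc 5: present
Doc 6: absent
Doc 7: present
Doc 8: absent
Doc 9: present
Doc 10: present
df = sum of presences = 0 + 1 + 0 + 0 + 1 + 0 + 1 + 0 + 1 + 1 = 5

5


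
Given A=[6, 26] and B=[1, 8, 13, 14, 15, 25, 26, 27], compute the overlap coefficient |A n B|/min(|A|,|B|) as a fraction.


A intersect B = [26]
|A intersect B| = 1
min(|A|, |B|) = min(2, 8) = 2
Overlap = 1 / 2 = 1/2

1/2


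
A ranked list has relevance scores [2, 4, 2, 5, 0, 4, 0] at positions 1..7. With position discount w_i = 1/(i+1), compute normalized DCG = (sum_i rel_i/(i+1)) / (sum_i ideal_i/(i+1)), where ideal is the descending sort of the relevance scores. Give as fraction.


Position discount weights w_i = 1/(i+1) for i=1..7:
Weights = [1/2, 1/3, 1/4, 1/5, 1/6, 1/7, 1/8]
Actual relevance: [2, 4, 2, 5, 0, 4, 0]
DCG = 2/2 + 4/3 + 2/4 + 5/5 + 0/6 + 4/7 + 0/8 = 185/42
Ideal relevance (sorted desc): [5, 4, 4, 2, 2, 0, 0]
Ideal DCG = 5/2 + 4/3 + 4/4 + 2/5 + 2/6 + 0/7 + 0/8 = 167/30
nDCG = DCG / ideal_DCG = 185/42 / 167/30 = 925/1169

925/1169


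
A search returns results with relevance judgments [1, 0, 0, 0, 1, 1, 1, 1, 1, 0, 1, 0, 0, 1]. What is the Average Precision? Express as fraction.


Computing P@k for each relevant position:
Position 1: relevant, P@1 = 1/1 = 1
Position 2: not relevant
Position 3: not relevant
Position 4: not relevant
Position 5: relevant, P@5 = 2/5 = 2/5
Position 6: relevant, P@6 = 3/6 = 1/2
Position 7: relevant, P@7 = 4/7 = 4/7
Position 8: relevant, P@8 = 5/8 = 5/8
Position 9: relevant, P@9 = 6/9 = 2/3
Position 10: not relevant
Position 11: relevant, P@11 = 7/11 = 7/11
Position 12: not relevant
Position 13: not relevant
Position 14: relevant, P@14 = 8/14 = 4/7
Sum of P@k = 1 + 2/5 + 1/2 + 4/7 + 5/8 + 2/3 + 7/11 + 4/7 = 45931/9240
AP = 45931/9240 / 8 = 45931/73920

45931/73920


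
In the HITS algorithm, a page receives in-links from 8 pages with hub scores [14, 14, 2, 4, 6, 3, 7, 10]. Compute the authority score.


Authority = sum of hub scores of in-linkers
In-link 1: hub score = 14
In-link 2: hub score = 14
In-link 3: hub score = 2
In-link 4: hub score = 4
In-link 5: hub score = 6
In-link 6: hub score = 3
In-link 7: hub score = 7
In-link 8: hub score = 10
Authority = 14 + 14 + 2 + 4 + 6 + 3 + 7 + 10 = 60

60


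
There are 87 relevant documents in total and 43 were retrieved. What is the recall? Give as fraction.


Recall = retrieved_relevant / total_relevant
= 43 / 87
= 43 / (43 + 44)
= 43/87

43/87


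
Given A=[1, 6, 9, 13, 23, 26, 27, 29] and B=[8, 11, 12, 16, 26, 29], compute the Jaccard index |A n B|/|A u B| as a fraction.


A intersect B = [26, 29]
|A intersect B| = 2
A union B = [1, 6, 8, 9, 11, 12, 13, 16, 23, 26, 27, 29]
|A union B| = 12
Jaccard = 2/12 = 1/6

1/6


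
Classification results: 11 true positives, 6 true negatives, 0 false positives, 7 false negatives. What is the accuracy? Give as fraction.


Accuracy = (TP + TN) / (TP + TN + FP + FN)
TP + TN = 11 + 6 = 17
Total = 11 + 6 + 0 + 7 = 24
Accuracy = 17 / 24 = 17/24

17/24


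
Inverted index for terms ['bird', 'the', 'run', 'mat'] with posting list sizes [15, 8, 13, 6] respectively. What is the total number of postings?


Summing posting list sizes:
'bird': 15 postings
'the': 8 postings
'run': 13 postings
'mat': 6 postings
Total = 15 + 8 + 13 + 6 = 42

42


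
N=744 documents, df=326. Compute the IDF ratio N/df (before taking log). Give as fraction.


IDF ratio = N / df
= 744 / 326
= 372/163

372/163


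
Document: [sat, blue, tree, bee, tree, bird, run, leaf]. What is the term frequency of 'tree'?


Document has 8 words
Scanning for 'tree':
Found at positions: [2, 4]
Count = 2

2


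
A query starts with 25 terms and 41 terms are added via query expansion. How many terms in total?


Original terms: 25
Expansion terms: 41
Total = 25 + 41 = 66

66


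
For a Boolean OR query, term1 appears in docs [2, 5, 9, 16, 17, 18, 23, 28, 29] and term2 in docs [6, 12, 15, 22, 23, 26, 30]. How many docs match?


Boolean OR: find union of posting lists
term1 docs: [2, 5, 9, 16, 17, 18, 23, 28, 29]
term2 docs: [6, 12, 15, 22, 23, 26, 30]
Union: [2, 5, 6, 9, 12, 15, 16, 17, 18, 22, 23, 26, 28, 29, 30]
|union| = 15

15


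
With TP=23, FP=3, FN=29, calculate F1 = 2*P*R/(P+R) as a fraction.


F1 = 2 * P * R / (P + R)
P = TP/(TP+FP) = 23/26 = 23/26
R = TP/(TP+FN) = 23/52 = 23/52
2 * P * R = 2 * 23/26 * 23/52 = 529/676
P + R = 23/26 + 23/52 = 69/52
F1 = 529/676 / 69/52 = 23/39

23/39


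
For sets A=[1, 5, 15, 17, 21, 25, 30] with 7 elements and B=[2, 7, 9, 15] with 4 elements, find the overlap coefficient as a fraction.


A intersect B = [15]
|A intersect B| = 1
min(|A|, |B|) = min(7, 4) = 4
Overlap = 1 / 4 = 1/4

1/4


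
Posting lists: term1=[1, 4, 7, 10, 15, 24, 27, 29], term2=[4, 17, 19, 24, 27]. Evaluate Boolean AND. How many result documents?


Boolean AND: find intersection of posting lists
term1 docs: [1, 4, 7, 10, 15, 24, 27, 29]
term2 docs: [4, 17, 19, 24, 27]
Intersection: [4, 24, 27]
|intersection| = 3

3


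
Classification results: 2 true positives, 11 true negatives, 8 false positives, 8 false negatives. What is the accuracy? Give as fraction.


Accuracy = (TP + TN) / (TP + TN + FP + FN)
TP + TN = 2 + 11 = 13
Total = 2 + 11 + 8 + 8 = 29
Accuracy = 13 / 29 = 13/29

13/29


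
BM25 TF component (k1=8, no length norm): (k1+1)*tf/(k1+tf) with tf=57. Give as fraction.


BM25 TF component = (k1+1)*tf / (k1+tf)
k1 = 8, tf = 57
Numerator = (8+1)*57 = 513
Denominator = 8 + 57 = 65
= 513/65 = 513/65

513/65


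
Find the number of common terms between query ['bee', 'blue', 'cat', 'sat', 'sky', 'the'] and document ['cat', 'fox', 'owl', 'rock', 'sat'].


Query terms: ['bee', 'blue', 'cat', 'sat', 'sky', 'the']
Document terms: ['cat', 'fox', 'owl', 'rock', 'sat']
Common terms: ['cat', 'sat']
Overlap count = 2

2


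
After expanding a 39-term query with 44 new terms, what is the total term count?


Original terms: 39
Expansion terms: 44
Total = 39 + 44 = 83

83


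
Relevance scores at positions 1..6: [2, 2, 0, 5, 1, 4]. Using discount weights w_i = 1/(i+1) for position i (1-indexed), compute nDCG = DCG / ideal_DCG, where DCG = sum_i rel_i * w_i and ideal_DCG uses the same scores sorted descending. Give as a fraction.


Position discount weights w_i = 1/(i+1) for i=1..6:
Weights = [1/2, 1/3, 1/4, 1/5, 1/6, 1/7]
Actual relevance: [2, 2, 0, 5, 1, 4]
DCG = 2/2 + 2/3 + 0/4 + 5/5 + 1/6 + 4/7 = 143/42
Ideal relevance (sorted desc): [5, 4, 2, 2, 1, 0]
Ideal DCG = 5/2 + 4/3 + 2/4 + 2/5 + 1/6 + 0/7 = 49/10
nDCG = DCG / ideal_DCG = 143/42 / 49/10 = 715/1029

715/1029


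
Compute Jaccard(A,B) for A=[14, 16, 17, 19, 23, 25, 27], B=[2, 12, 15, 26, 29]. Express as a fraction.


A intersect B = []
|A intersect B| = 0
A union B = [2, 12, 14, 15, 16, 17, 19, 23, 25, 26, 27, 29]
|A union B| = 12
Jaccard = 0/12 = 0

0


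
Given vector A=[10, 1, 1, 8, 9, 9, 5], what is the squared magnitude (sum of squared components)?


|A|^2 = sum of squared components
A[0]^2 = 10^2 = 100
A[1]^2 = 1^2 = 1
A[2]^2 = 1^2 = 1
A[3]^2 = 8^2 = 64
A[4]^2 = 9^2 = 81
A[5]^2 = 9^2 = 81
A[6]^2 = 5^2 = 25
Sum = 100 + 1 + 1 + 64 + 81 + 81 + 25 = 353

353


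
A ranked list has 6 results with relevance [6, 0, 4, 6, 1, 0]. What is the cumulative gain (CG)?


Cumulative Gain = sum of relevance scores
Position 1: rel=6, running sum=6
Position 2: rel=0, running sum=6
Position 3: rel=4, running sum=10
Position 4: rel=6, running sum=16
Position 5: rel=1, running sum=17
Position 6: rel=0, running sum=17
CG = 17

17


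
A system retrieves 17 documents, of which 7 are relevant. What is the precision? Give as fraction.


Precision = relevant_retrieved / total_retrieved
= 7 / 17
= 7 / (7 + 10)
= 7/17

7/17


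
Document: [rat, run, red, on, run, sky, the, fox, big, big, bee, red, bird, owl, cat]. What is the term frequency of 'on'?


Document has 15 words
Scanning for 'on':
Found at positions: [3]
Count = 1

1


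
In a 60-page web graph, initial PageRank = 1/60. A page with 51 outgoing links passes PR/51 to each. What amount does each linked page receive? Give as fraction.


Initial PR = 1/60 = 1/60
Outlinks = 51
Contribution per link = PR / outlinks
= 1/60 / 51
= 1/3060

1/3060


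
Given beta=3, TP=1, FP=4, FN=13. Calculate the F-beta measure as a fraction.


P = TP/(TP+FP) = 1/5 = 1/5
R = TP/(TP+FN) = 1/14 = 1/14
beta^2 = 3^2 = 9
(1 + beta^2) = 10
Numerator = (1+beta^2)*P*R = 1/7
Denominator = beta^2*P + R = 9/5 + 1/14 = 131/70
F_beta = 10/131

10/131


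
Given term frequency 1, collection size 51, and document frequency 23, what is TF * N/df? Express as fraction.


TF * (N/df)
= 1 * (51/23)
= 1 * 51/23
= 51/23

51/23


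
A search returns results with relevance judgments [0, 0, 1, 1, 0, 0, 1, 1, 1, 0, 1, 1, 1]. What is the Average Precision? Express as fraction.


Computing P@k for each relevant position:
Position 1: not relevant
Position 2: not relevant
Position 3: relevant, P@3 = 1/3 = 1/3
Position 4: relevant, P@4 = 2/4 = 1/2
Position 5: not relevant
Position 6: not relevant
Position 7: relevant, P@7 = 3/7 = 3/7
Position 8: relevant, P@8 = 4/8 = 1/2
Position 9: relevant, P@9 = 5/9 = 5/9
Position 10: not relevant
Position 11: relevant, P@11 = 6/11 = 6/11
Position 12: relevant, P@12 = 7/12 = 7/12
Position 13: relevant, P@13 = 8/13 = 8/13
Sum of P@k = 1/3 + 1/2 + 3/7 + 1/2 + 5/9 + 6/11 + 7/12 + 8/13 = 146365/36036
AP = 146365/36036 / 8 = 146365/288288

146365/288288


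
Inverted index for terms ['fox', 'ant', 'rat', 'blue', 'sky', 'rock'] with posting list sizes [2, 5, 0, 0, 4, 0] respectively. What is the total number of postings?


Summing posting list sizes:
'fox': 2 postings
'ant': 5 postings
'rat': 0 postings
'blue': 0 postings
'sky': 4 postings
'rock': 0 postings
Total = 2 + 5 + 0 + 0 + 4 + 0 = 11

11


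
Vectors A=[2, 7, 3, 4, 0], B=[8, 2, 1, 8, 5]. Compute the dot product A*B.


Dot product = sum of element-wise products
A[0]*B[0] = 2*8 = 16
A[1]*B[1] = 7*2 = 14
A[2]*B[2] = 3*1 = 3
A[3]*B[3] = 4*8 = 32
A[4]*B[4] = 0*5 = 0
Sum = 16 + 14 + 3 + 32 + 0 = 65

65


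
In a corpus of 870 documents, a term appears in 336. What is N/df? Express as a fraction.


IDF ratio = N / df
= 870 / 336
= 145/56

145/56


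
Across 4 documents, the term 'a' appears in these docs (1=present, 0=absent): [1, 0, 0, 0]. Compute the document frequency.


Checking each document for 'a':
Doc 1: present
Doc 2: absent
Doc 3: absent
Doc 4: absent
df = sum of presences = 1 + 0 + 0 + 0 = 1

1


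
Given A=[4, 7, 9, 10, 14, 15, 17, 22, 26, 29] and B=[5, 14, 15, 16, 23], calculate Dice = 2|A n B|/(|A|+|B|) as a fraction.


A intersect B = [14, 15]
|A intersect B| = 2
|A| = 10, |B| = 5
Dice = 2*2 / (10+5)
= 4 / 15 = 4/15

4/15


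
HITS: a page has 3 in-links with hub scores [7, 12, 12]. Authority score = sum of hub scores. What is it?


Authority = sum of hub scores of in-linkers
In-link 1: hub score = 7
In-link 2: hub score = 12
In-link 3: hub score = 12
Authority = 7 + 12 + 12 = 31

31


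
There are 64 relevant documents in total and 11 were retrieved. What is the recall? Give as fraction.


Recall = retrieved_relevant / total_relevant
= 11 / 64
= 11 / (11 + 53)
= 11/64

11/64


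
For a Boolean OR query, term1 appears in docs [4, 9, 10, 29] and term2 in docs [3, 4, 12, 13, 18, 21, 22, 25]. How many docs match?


Boolean OR: find union of posting lists
term1 docs: [4, 9, 10, 29]
term2 docs: [3, 4, 12, 13, 18, 21, 22, 25]
Union: [3, 4, 9, 10, 12, 13, 18, 21, 22, 25, 29]
|union| = 11

11


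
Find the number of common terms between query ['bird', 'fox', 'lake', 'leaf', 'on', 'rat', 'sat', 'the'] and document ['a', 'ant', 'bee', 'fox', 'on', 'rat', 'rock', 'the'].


Query terms: ['bird', 'fox', 'lake', 'leaf', 'on', 'rat', 'sat', 'the']
Document terms: ['a', 'ant', 'bee', 'fox', 'on', 'rat', 'rock', 'the']
Common terms: ['fox', 'on', 'rat', 'the']
Overlap count = 4

4


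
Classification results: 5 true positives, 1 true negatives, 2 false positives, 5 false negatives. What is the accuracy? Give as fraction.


Accuracy = (TP + TN) / (TP + TN + FP + FN)
TP + TN = 5 + 1 = 6
Total = 5 + 1 + 2 + 5 = 13
Accuracy = 6 / 13 = 6/13

6/13


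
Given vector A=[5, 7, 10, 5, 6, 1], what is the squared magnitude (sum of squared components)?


|A|^2 = sum of squared components
A[0]^2 = 5^2 = 25
A[1]^2 = 7^2 = 49
A[2]^2 = 10^2 = 100
A[3]^2 = 5^2 = 25
A[4]^2 = 6^2 = 36
A[5]^2 = 1^2 = 1
Sum = 25 + 49 + 100 + 25 + 36 + 1 = 236

236


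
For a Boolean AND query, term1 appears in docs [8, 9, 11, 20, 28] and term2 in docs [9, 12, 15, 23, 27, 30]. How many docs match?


Boolean AND: find intersection of posting lists
term1 docs: [8, 9, 11, 20, 28]
term2 docs: [9, 12, 15, 23, 27, 30]
Intersection: [9]
|intersection| = 1

1


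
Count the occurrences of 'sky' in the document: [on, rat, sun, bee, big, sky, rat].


Document has 7 words
Scanning for 'sky':
Found at positions: [5]
Count = 1

1
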